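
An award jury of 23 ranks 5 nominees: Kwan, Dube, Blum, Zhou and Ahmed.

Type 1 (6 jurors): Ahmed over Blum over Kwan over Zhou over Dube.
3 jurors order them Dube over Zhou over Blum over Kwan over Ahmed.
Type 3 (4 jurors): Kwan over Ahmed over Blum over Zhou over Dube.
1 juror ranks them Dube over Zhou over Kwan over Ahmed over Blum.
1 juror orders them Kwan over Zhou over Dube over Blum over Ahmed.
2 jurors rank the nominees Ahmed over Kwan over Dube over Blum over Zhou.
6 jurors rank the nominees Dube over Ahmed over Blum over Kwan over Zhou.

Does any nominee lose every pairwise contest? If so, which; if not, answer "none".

Zhou

Head-to-head results (23 jurors):
Kwan vs Dube: Kwan wins 13–10.
Kwan–Blum: Blum 15–8.
Kwan vs Zhou: Kwan wins 19–4.
Kwan–Ahmed: Ahmed 14–9.
Dube vs Blum: 3+1+1+2+6 = 13 for Dube, 10 for Blum — Dube by 13–10.
Dube vs Zhou: Dube, 12–11.
Dube vs Ahmed: Dube is ranked higher on 3+1+1+6 = 11 ballots, Ahmed on 12. Ahmed wins 12–11.
Blum vs Zhou: Blum, 18–5.
Blum vs Ahmed: Blum is ranked higher on 3+1 = 4 ballots, Ahmed on 19. Ahmed wins 19–4.
Zhou vs Ahmed: Zhou is ranked higher on 3+1+1 = 5 ballots, Ahmed on 18. Ahmed wins 18–5.
Only Zhou has no wins; Zhou is the Condorcet loser.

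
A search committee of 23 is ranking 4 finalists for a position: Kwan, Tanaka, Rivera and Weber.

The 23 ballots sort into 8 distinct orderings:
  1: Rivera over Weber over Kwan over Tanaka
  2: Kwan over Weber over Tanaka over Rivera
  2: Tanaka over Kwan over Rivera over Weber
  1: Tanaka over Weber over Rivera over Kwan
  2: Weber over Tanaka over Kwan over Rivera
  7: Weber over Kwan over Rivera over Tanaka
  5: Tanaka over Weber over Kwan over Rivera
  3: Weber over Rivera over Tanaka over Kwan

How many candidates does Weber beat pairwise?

3

Weber against each rival (23 committee members):
Weber vs Kwan: Weber, 19–4.
Weber vs Tanaka: Weber preferred on 1+2+2+7+3 = 15 ballots; Weber wins 15–8.
Weber vs Rivera: Weber, 20–3.
Weber beats Kwan, Tanaka, Rivera — 3 pairwise wins.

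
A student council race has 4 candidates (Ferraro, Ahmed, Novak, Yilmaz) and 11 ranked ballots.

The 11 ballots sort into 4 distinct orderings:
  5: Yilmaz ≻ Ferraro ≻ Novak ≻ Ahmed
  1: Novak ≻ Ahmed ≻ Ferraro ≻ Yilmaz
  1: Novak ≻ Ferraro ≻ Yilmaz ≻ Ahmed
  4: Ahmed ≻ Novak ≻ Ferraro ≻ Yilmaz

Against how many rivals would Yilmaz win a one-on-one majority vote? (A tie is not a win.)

Yilmaz against each rival (11 voters):
Yilmaz vs Ferraro: Ferraro, 6–5.
Yilmaz vs Ahmed: Yilmaz, 6–5.
Yilmaz vs Novak: 5 for Yilmaz, 6 for Novak — Novak by 6–5.
Yilmaz beats Ahmed; loses to Ferraro, Novak — 1 pairwise win.

1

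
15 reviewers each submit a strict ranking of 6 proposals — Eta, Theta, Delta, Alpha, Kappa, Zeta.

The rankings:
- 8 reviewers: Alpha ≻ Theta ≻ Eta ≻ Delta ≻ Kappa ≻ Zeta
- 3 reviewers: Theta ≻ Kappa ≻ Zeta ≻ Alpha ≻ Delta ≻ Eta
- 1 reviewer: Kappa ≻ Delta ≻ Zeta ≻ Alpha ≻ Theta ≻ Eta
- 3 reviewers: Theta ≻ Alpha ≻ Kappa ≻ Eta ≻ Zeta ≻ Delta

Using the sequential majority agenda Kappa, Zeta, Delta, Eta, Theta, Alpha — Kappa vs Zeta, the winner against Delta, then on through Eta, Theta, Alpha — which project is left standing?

Alpha

Round 1: Kappa vs Zeta — 15–0, Kappa advances.
Round 2: Kappa vs Delta — 7–8, Delta advances.
Round 3: Delta vs Eta — 4–11, Eta advances.
Round 4: Eta vs Theta — 0–15, Theta advances.
Round 5: Theta vs Alpha — 6–9, Alpha advances.
Alpha survives the agenda.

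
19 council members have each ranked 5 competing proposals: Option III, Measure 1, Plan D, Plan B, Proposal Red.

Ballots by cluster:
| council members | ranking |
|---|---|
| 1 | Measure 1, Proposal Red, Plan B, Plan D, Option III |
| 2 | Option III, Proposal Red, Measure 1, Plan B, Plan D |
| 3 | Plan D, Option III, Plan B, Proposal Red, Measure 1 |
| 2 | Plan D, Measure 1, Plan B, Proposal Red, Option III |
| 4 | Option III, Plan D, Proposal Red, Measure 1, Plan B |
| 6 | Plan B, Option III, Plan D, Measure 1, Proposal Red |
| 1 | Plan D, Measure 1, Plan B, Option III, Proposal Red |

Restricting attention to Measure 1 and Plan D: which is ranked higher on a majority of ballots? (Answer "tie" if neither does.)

Plan D

Ballots ranking Measure 1 above Plan D: 1 + 2 = 3.
Ballots ranking Plan D above Measure 1: 19 − 3 = 16.
Plan D wins the head-to-head 16–3.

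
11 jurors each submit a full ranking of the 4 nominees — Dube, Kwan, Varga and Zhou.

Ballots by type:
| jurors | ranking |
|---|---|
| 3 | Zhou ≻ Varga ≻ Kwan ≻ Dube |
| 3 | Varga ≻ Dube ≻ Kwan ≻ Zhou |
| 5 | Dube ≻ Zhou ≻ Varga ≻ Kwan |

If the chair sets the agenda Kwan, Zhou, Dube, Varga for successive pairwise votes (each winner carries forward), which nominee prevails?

Varga

Round 1: Kwan vs Zhou — 3–8, Zhou advances.
Round 2: Zhou vs Dube — 3–8, Dube advances.
Round 3: Dube vs Varga — 5–6, Varga advances.
The agenda winner is Varga.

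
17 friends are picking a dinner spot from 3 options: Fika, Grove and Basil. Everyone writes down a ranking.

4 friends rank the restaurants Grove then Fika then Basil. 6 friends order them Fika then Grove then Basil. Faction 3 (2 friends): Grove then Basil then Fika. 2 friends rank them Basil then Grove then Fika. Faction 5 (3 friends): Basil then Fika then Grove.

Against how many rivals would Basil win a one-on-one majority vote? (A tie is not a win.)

0

Basil against each rival (17 friends):
Basil vs Fika: 7 to 10, Fika.
Basil vs Grove: Grove, 12–5.
Basil beats no one; loses to Fika, Grove — 0 pairwise wins.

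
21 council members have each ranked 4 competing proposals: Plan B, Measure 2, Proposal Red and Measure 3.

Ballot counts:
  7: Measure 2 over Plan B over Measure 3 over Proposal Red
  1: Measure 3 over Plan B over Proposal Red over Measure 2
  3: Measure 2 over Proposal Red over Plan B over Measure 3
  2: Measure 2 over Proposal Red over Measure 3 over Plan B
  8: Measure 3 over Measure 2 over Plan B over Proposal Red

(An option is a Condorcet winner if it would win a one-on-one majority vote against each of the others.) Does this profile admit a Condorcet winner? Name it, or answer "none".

Pairwise majorities:
Plan B–Measure 2: Measure 2 20–1.
Plan B vs Proposal Red: 16 to 5, Plan B.
Plan B vs Measure 3: 10 to 11, Measure 3.
Measure 2–Proposal Red: Measure 2 20–1.
Measure 2 vs Measure 3: Measure 2 is ranked higher on 7+3+2 = 12 ballots, Measure 3 on 9. Measure 2 wins 12–9.
Proposal Red vs Measure 3: Measure 3, 16–5.
Measure 2 wins every pairwise contest, so Measure 2 is the Condorcet winner.

Measure 2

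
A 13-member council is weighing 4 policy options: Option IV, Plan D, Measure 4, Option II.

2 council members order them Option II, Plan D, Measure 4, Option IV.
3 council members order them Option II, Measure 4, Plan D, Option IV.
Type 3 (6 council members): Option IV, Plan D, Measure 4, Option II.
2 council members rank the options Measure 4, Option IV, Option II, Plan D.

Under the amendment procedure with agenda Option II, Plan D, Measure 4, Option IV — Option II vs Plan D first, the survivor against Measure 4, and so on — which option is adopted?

Measure 4

Round 1: Option II vs Plan D — 7–6, Option II advances.
Round 2: Option II vs Measure 4 — 5–8, Measure 4 advances.
Round 3: Measure 4 vs Option IV — 7–6, Measure 4 advances.
The agenda winner is Measure 4.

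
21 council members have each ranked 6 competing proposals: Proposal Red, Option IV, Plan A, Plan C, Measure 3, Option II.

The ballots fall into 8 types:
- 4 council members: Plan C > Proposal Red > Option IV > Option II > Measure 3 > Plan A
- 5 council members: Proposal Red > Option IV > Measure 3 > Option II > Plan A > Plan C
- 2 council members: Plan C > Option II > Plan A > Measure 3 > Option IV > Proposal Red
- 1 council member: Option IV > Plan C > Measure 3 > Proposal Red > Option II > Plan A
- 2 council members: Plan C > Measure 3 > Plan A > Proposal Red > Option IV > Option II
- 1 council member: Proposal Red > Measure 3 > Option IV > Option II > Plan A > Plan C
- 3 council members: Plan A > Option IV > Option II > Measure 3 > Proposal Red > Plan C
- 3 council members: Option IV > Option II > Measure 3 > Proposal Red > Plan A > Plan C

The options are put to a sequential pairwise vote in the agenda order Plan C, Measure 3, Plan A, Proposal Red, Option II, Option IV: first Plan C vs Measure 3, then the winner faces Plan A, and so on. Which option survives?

Round 1: Plan C vs Measure 3 — 9–12, Measure 3 advances.
Round 2: Measure 3 vs Plan A — 16–5, Measure 3 advances.
Round 3: Measure 3 vs Proposal Red — 11–10, Measure 3 advances.
Round 4: Measure 3 vs Option II — 9–12, Option II advances.
Round 5: Option II vs Option IV — 2–19, Option IV advances.
The agenda winner is Option IV.

Option IV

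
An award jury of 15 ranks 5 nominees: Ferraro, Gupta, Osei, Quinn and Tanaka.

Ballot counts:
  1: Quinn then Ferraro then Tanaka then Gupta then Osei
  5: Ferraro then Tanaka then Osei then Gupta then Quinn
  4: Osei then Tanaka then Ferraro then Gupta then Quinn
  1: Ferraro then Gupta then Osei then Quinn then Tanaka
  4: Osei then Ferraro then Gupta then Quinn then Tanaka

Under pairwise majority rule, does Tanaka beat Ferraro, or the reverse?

Ballots ranking Tanaka above Ferraro: 4.
Ballots ranking Ferraro above Tanaka: 15 − 4 = 11.
Ferraro wins the head-to-head 11–4.

Ferraro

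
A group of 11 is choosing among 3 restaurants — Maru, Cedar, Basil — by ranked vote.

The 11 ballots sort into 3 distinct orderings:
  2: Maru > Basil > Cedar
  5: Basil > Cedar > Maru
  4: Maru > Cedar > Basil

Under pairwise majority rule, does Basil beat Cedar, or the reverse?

Basil

Ballots ranking Basil above Cedar: 2 + 5 = 7.
Ballots ranking Cedar above Basil: 11 − 7 = 4.
Basil wins the head-to-head 7–4.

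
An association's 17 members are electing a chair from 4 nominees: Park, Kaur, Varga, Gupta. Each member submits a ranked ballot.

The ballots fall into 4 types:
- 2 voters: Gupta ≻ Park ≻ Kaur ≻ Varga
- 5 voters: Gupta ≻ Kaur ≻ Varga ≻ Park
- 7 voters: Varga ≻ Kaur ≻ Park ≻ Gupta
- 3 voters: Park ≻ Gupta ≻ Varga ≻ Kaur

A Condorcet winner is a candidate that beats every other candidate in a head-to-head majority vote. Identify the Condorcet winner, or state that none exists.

none

Check each pair by majority over 17 ballots:
Park vs Kaur: Kaur, 12–5.
Park–Varga: Varga 12–5.
Park vs Gupta: Park wins 10–7.
Kaur–Varga: Varga 10–7.
Kaur–Gupta: Gupta 10–7.
Varga vs Gupta: Gupta wins 10–7.
Each candidate drops at least one matchup (Park loses to Kaur; Kaur loses to Varga; Varga loses to Gupta; Gupta loses to Park); the cycle Park → Gupta → Kaur → Park rules out a Condorcet winner.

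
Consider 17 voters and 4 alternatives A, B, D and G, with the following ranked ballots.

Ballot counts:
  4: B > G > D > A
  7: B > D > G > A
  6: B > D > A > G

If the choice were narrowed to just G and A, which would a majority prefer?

Ballots ranking G above A: 4 + 7 = 11.
Ballots ranking A above G: 17 − 11 = 6.
G wins the head-to-head 11–6.

G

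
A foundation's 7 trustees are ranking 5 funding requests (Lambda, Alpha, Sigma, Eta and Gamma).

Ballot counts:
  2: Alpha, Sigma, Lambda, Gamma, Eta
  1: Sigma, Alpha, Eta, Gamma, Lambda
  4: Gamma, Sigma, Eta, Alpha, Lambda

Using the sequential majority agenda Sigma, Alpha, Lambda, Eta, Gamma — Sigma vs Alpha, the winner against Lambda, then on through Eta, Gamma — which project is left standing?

Round 1: Sigma vs Alpha — 5–2, Sigma advances.
Round 2: Sigma vs Lambda — 7–0, Sigma advances.
Round 3: Sigma vs Eta — 7–0, Sigma advances.
Round 4: Sigma vs Gamma — 3–4, Gamma advances.
The agenda winner is Gamma.

Gamma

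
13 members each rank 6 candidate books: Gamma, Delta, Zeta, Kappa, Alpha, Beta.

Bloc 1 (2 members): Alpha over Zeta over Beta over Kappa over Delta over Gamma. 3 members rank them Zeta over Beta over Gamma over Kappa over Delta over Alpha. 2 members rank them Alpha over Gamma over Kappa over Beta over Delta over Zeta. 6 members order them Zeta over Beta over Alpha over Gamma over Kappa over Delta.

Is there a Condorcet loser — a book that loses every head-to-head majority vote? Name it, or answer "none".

Delta

Pairwise majorities:
Gamma vs Delta: Gamma, 11–2.
Gamma vs Zeta: 2 to 11, Zeta.
Gamma vs Kappa: 3+2+6 = 11 for Gamma, 2 for Kappa — Gamma by 11–2.
Gamma–Alpha: Alpha 10–3.
Gamma vs Beta: Beta, 11–2.
Delta vs Zeta: Zeta, 11–2.
Delta vs Kappa: Kappa, 13–0.
Delta vs Alpha: Alpha, 10–3.
Delta vs Beta: 0 for Delta, 13 for Beta — Beta by 13–0.
Zeta vs Kappa: Zeta, 11–2.
Zeta–Alpha: Zeta 9–4.
Zeta vs Beta: 11 to 2, Zeta.
Kappa vs Alpha: Alpha wins 10–3.
Kappa–Beta: Beta 11–2.
Alpha vs Beta: 4 to 9, Beta.
Delta is beaten in every head-to-head and is the Condorcet loser.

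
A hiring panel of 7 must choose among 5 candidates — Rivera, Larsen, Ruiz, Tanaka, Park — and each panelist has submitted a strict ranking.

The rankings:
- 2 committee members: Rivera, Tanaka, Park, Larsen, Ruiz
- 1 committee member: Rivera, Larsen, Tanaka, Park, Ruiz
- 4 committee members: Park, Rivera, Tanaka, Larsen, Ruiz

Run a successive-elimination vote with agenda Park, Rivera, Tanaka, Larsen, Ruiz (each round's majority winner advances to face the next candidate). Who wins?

Round 1: Park vs Rivera — 4–3, Park advances.
Round 2: Park vs Tanaka — 4–3, Park advances.
Round 3: Park vs Larsen — 6–1, Park advances.
Round 4: Park vs Ruiz — 7–0, Park advances.
The agenda winner is Park.

Park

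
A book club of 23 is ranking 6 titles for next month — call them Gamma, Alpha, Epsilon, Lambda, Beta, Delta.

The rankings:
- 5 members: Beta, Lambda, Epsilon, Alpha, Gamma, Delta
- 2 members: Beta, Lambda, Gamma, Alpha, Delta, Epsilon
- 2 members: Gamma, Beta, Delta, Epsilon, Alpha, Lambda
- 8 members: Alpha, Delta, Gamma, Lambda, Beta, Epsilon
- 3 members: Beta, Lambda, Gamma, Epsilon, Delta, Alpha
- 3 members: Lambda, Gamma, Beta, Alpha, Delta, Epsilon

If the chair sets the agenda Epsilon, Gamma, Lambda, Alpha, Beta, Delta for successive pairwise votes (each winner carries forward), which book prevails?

Beta

Round 1: Epsilon vs Gamma — 5–18, Gamma advances.
Round 2: Gamma vs Lambda — 10–13, Lambda advances.
Round 3: Lambda vs Alpha — 13–10, Lambda advances.
Round 4: Lambda vs Beta — 11–12, Beta advances.
Round 5: Beta vs Delta — 15–8, Beta advances.
The agenda winner is Beta.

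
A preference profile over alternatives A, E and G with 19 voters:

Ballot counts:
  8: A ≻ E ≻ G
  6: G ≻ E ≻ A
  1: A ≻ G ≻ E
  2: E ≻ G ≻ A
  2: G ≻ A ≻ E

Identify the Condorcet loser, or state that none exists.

Head-to-head results (19 voters):
A–E: A 11–8.
A vs G: 8+1 = 9 for A, 10 for G — G by 10–9.
E vs G: 8+2 = 10 for E, 9 for G — E by 10–9.
No alternative is winless: A beats E; E beats G; G beats A. There is no Condorcet loser.

none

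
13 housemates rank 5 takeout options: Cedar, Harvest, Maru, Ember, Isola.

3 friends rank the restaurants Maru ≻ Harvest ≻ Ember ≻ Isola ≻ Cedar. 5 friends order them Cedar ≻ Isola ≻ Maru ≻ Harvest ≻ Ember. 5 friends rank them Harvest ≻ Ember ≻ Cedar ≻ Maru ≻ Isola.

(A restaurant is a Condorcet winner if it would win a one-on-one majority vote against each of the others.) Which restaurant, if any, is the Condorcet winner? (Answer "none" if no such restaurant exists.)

Pairwise majorities:
Cedar–Harvest: Harvest 8–5.
Cedar vs Maru: Cedar, 10–3.
Cedar vs Ember: Ember wins 8–5.
Cedar vs Isola: Cedar, 10–3.
Harvest–Maru: Maru 8–5.
Harvest vs Ember: Harvest wins 13–0.
Harvest–Isola: Harvest 8–5.
Maru vs Ember: Maru wins 8–5.
Maru vs Isola: Maru wins 8–5.
Ember–Isola: Ember 8–5.
Each restaurant drops at least one matchup (Cedar loses to Harvest; Harvest loses to Maru; Maru loses to Cedar; Ember loses to Harvest; Isola loses to Cedar); the cycle Cedar → Maru → Harvest → Cedar rules out a Condorcet winner.

none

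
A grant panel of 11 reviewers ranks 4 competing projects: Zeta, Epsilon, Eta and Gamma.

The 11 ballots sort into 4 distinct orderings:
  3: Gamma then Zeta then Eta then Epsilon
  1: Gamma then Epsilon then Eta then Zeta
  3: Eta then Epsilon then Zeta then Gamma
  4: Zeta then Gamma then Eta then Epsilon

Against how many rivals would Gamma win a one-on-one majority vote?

Gamma against each rival (11 reviewers):
Gamma vs Zeta: Zeta, 7–4.
Gamma vs Epsilon: 8 to 3, Gamma.
Gamma vs Eta: 3+1+4 = 8 for Gamma, 3 for Eta — Gamma by 8–3.
Gamma beats Epsilon, Eta; loses to Zeta — 2 pairwise wins.

2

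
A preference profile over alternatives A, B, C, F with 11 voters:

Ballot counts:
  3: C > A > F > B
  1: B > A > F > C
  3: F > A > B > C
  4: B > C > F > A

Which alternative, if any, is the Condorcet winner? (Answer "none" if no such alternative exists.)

Pairwise majorities:
A vs B: A wins 6–5.
A–C: C 7–4.
A vs F: F, 7–4.
B–C: B 8–3.
B vs F: F, 6–5.
C vs F: C, 7–4.
Each alternative drops at least one matchup (A loses to C; B loses to A; C loses to B; F loses to C); the cycle A beats B beats C beats A rules out a Condorcet winner.

none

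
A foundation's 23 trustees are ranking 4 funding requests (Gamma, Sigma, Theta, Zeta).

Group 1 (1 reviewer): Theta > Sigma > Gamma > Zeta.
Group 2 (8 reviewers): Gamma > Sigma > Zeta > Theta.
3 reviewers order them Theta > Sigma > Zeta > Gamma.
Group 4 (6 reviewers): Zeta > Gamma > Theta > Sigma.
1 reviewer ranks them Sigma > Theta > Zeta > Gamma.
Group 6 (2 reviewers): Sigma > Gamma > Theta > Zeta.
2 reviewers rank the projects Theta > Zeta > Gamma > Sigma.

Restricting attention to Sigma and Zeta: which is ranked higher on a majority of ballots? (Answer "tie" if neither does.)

Ballots ranking Sigma above Zeta: 1 + 8 + 3 + 1 + 2 = 15.
Ballots ranking Zeta above Sigma: 23 − 15 = 8.
Sigma wins the head-to-head 15–8.

Sigma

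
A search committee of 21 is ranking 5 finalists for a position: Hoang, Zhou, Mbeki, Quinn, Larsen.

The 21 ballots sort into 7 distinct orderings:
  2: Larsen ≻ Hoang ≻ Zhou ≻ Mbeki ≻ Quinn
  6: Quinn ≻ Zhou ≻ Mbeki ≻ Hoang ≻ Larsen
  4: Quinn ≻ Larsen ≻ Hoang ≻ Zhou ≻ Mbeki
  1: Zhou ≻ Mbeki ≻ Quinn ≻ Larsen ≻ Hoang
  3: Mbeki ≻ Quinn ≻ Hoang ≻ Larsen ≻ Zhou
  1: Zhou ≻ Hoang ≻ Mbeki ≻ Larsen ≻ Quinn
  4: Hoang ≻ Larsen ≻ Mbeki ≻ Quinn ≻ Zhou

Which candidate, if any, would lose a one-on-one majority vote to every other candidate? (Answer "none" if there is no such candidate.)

none

Head-to-head results (21 committee members):
Hoang vs Zhou: 13 to 8, Hoang.
Hoang–Mbeki: Hoang 11–10.
Hoang–Quinn: Quinn 14–7.
Hoang vs Larsen: 6+3+1+4 = 14 for Hoang, 7 for Larsen — Hoang by 14–7.
Zhou–Mbeki: Zhou 14–7.
Zhou vs Quinn: Quinn wins 17–4.
Zhou vs Larsen: Zhou is ranked higher on 6+1+1 = 8 ballots, Larsen on 13. Larsen wins 13–8.
Mbeki vs Quinn: 11 to 10, Mbeki.
Mbeki vs Larsen: 6+1+3+1 = 11 for Mbeki, 10 for Larsen — Mbeki by 11–10.
Quinn vs Larsen: Quinn preferred on 6+4+1+3 = 14 ballots; Quinn wins 14–7.
Every candidate wins at least one matchup (Hoang beats Zhou; Zhou beats Mbeki; Mbeki beats Quinn; Quinn beats Hoang; Larsen beats Zhou), so there is no Condorcet loser.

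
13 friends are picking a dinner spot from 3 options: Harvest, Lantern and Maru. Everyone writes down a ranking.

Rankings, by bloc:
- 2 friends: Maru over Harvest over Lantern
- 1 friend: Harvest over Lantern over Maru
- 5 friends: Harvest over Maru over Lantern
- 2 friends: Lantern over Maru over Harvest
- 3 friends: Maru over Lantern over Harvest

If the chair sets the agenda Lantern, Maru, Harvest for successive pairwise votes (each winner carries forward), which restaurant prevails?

Round 1: Lantern vs Maru — 3–10, Maru advances.
Round 2: Maru vs Harvest — 7–6, Maru advances.
Maru survives the agenda.

Maru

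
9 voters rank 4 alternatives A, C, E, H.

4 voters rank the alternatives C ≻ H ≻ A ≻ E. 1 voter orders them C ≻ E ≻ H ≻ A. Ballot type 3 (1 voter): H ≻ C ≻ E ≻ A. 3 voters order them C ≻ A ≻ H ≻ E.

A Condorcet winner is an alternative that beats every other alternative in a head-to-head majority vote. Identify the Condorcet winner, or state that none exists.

C

Head-to-head results (9 voters):
A–C: C 9–0.
A vs E: A wins 7–2.
A vs H: H, 6–3.
C–E: C 9–0.
C–H: C 8–1.
E–H: H 8–1.
C defeats every rival head-to-head and is the Condorcet winner.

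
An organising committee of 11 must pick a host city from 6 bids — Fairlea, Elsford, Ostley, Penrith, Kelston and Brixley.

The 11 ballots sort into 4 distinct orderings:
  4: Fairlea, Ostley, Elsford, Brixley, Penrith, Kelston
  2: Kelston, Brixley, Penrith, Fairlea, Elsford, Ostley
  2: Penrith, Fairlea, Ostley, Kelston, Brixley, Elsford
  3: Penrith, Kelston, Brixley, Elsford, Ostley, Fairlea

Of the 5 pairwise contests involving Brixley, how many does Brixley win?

2

Brixley against each rival (11 organisers):
Brixley vs Fairlea: Brixley is ranked higher on 2+3 = 5 ballots, Fairlea on 6. Fairlea wins 6–5.
Brixley–Elsford: Brixley 7–4.
Brixley vs Ostley: 5 to 6, Ostley.
Brixley vs Penrith: Brixley, 6–5.
Brixley vs Kelston: Kelston, 7–4.
Brixley beats Elsford, Penrith; loses to Fairlea, Ostley, Kelston — 2 pairwise wins.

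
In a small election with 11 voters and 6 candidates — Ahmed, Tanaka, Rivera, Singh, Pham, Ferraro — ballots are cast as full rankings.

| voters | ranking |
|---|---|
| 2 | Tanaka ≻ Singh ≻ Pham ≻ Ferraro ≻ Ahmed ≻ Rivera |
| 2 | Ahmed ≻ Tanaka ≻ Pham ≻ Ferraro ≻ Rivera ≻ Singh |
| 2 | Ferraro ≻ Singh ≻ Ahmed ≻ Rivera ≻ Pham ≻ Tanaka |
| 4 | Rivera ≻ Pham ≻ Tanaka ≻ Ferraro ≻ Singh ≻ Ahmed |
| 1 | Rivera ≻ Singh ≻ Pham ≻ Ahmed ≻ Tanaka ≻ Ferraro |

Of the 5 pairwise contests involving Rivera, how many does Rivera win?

3

Rivera against each rival (11 voters):
Rivera vs Ahmed: 4+1 = 5 for Rivera, 6 for Ahmed — Ahmed by 6–5.
Rivera vs Tanaka: Rivera is ranked higher on 2+4+1 = 7 ballots, Tanaka on 4. Rivera wins 7–4.
Rivera vs Singh: Rivera preferred on 2+4+1 = 7 ballots; Rivera wins 7–4.
Rivera vs Pham: Rivera wins 7–4.
Rivera vs Ferraro: Ferraro, 6–5.
Rivera beats Tanaka, Singh, Pham; loses to Ahmed, Ferraro — 3 pairwise wins.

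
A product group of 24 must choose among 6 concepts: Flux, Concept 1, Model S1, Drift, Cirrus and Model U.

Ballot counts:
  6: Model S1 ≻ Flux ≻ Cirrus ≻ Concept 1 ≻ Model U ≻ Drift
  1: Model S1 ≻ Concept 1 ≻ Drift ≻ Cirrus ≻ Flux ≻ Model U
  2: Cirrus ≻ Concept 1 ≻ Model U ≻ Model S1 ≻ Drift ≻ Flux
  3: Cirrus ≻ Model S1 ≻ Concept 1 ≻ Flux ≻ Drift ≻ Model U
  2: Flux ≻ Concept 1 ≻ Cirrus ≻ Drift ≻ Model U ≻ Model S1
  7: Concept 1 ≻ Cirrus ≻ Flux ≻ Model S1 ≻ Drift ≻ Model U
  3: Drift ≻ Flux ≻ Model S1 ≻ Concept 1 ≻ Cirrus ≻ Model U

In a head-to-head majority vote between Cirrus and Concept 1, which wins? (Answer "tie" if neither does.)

Concept 1

Ballots ranking Cirrus above Concept 1: 6 + 2 + 3 = 11.
Ballots ranking Concept 1 above Cirrus: 24 − 11 = 13.
Concept 1 wins the head-to-head 13–11.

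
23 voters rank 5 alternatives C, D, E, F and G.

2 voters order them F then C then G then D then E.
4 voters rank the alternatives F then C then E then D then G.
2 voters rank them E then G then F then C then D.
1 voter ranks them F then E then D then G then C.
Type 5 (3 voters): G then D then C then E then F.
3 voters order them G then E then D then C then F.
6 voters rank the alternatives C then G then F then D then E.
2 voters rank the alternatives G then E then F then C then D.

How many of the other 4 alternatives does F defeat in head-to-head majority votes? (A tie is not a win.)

F against each rival (23 voters):
F vs C: 2+4+2+1+2 = 11 for F, 12 for C — C by 12–11.
F vs D: 2+4+2+1+6+2 = 17 for F, 6 for D — F by 17–6.
F vs E: 2+4+1+6 = 13 for F, 10 for E — F by 13–10.
F vs G: 2+4+1 = 7 for F, 16 for G — G by 16–7.
F beats D, E; loses to C, G — 2 pairwise wins.

2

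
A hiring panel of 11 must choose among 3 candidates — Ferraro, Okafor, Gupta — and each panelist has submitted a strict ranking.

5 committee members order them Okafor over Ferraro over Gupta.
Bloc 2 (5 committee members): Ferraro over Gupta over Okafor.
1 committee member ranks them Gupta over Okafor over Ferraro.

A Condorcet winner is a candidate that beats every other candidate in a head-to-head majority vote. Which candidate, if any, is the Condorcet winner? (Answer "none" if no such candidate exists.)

Check each pair by majority over 11 ballots:
Ferraro vs Okafor: Okafor wins 6–5.
Ferraro vs Gupta: Ferraro wins 10–1.
Okafor vs Gupta: Gupta, 6–5.
Every candidate loses at least once (Ferraro loses to Okafor; Okafor loses to Gupta; Gupta loses to Ferraro). The majority relation contains the cycle Ferraro > Gupta > Okafor > Ferraro, so there is no Condorcet winner.

none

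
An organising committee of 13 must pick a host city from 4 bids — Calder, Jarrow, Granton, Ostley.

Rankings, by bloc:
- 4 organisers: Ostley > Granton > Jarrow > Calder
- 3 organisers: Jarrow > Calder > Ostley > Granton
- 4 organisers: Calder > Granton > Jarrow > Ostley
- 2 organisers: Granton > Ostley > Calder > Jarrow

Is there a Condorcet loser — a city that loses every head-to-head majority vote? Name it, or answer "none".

Head-to-head results (13 organisers):
Calder vs Jarrow: 6 to 7, Jarrow.
Calder vs Granton: Calder, 7–6.
Calder vs Ostley: Calder, 7–6.
Jarrow vs Granton: 3 to 10, Granton.
Jarrow vs Ostley: Jarrow wins 7–6.
Granton–Ostley: Ostley 7–6.
No city is winless: Calder beats Granton; Jarrow beats Calder; Granton beats Jarrow; Ostley beats Granton. There is no Condorcet loser.

none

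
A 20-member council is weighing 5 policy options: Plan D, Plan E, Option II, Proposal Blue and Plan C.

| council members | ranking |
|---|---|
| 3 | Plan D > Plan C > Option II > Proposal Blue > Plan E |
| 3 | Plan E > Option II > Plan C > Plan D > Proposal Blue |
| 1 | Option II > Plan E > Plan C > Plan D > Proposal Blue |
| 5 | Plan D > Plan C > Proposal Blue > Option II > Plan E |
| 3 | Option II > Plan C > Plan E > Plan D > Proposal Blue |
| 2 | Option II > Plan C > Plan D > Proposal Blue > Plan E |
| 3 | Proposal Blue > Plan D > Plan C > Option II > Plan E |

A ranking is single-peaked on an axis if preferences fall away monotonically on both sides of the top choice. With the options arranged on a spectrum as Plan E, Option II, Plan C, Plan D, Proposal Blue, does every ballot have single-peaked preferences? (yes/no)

yes

Axis positions: Plan E=1, Option II=2, Plan C=3, Plan D=4, Proposal Blue=5.
Group 1 (peak Plan D at position 4): ranking walks positions 4-3-2-5-1, expanding outward from the peak — single-peaked.
Group 2 (peak Plan E at position 1): ranking walks positions 1-2-3-4-5, expanding outward from the peak — single-peaked.
Group 3 (peak Option II at position 2): ranking walks positions 2-1-3-4-5, expanding outward from the peak — single-peaked.
Group 4 (peak Plan D at position 4): ranking walks positions 4-3-5-2-1, expanding outward from the peak — single-peaked.
Group 5 (peak Option II at position 2): ranking walks positions 2-3-1-4-5, expanding outward from the peak — single-peaked.
Group 6 (peak Option II at position 2): ranking walks positions 2-3-4-5-1, expanding outward from the peak — single-peaked.
Group 7 (peak Proposal Blue at position 5): ranking walks positions 5-4-3-2-1, expanding outward from the peak — single-peaked.
Every ranking is single-peaked on this axis.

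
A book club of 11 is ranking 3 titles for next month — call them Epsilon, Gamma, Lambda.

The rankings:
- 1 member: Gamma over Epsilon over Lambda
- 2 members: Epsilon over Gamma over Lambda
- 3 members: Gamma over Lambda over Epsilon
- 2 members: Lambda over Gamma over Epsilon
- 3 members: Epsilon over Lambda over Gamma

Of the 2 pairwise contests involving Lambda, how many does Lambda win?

0

Lambda against each rival (11 members):
Lambda vs Epsilon: Epsilon wins 6–5.
Lambda vs Gamma: Gamma, 6–5.
Lambda beats no one; loses to Epsilon, Gamma — 0 pairwise wins.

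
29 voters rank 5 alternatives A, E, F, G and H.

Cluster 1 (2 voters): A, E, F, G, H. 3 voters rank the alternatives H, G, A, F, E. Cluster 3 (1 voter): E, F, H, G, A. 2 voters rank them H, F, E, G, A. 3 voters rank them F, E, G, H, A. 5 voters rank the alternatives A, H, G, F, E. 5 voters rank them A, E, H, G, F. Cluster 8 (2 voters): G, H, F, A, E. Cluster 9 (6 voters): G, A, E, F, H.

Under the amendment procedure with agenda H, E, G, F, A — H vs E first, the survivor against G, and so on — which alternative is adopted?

Round 1: H vs E — 12–17, E advances.
Round 2: E vs G — 13–16, G advances.
Round 3: G vs F — 21–8, G advances.
Round 4: G vs A — 17–12, G advances.
The agenda winner is G.

G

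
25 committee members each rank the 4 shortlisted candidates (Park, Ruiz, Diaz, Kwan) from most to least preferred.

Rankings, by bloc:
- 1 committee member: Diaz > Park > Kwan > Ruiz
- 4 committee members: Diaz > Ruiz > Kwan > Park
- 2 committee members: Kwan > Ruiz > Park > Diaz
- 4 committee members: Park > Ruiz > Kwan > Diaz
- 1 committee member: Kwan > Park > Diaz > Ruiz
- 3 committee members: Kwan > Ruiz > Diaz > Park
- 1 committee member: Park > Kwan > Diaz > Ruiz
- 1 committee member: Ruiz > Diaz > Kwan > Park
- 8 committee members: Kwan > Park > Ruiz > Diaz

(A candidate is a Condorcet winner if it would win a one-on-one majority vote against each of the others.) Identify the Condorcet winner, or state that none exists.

Kwan

Pairwise majorities:
Park vs Ruiz: Park, 15–10.
Park vs Diaz: Park, 16–9.
Park vs Kwan: Kwan, 19–6.
Ruiz vs Diaz: Ruiz, 18–7.
Ruiz–Kwan: Kwan 16–9.
Diaz–Kwan: Kwan 19–6.
Kwan wins every pairwise contest, so Kwan is the Condorcet winner.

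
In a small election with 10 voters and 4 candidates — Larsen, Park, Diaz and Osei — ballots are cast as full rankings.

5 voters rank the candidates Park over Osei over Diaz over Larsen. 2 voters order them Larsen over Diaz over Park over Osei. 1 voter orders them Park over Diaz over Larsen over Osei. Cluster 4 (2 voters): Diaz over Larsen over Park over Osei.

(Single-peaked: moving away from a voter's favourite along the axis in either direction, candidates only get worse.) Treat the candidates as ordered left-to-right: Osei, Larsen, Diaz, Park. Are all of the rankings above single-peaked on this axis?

Axis positions: Osei=1, Larsen=2, Diaz=3, Park=4.
Cluster 1: ranking walks positions 4-1-3-2; Osei is ranked above Diaz even though Diaz lies between Osei and the peak Park on the axis — preferences dip and rise again. Not single-peaked.
Cluster 2 (peak Larsen at position 2): ranking walks positions 2-3-4-1, expanding outward from the peak — single-peaked.
Cluster 3 (peak Park at position 4): ranking walks positions 4-3-2-1, expanding outward from the peak — single-peaked.
Cluster 4 (peak Diaz at position 3): ranking walks positions 3-2-4-1, expanding outward from the peak — single-peaked.
Cluster 1 violates single-peakedness, so the profile is not single-peaked on this axis.

no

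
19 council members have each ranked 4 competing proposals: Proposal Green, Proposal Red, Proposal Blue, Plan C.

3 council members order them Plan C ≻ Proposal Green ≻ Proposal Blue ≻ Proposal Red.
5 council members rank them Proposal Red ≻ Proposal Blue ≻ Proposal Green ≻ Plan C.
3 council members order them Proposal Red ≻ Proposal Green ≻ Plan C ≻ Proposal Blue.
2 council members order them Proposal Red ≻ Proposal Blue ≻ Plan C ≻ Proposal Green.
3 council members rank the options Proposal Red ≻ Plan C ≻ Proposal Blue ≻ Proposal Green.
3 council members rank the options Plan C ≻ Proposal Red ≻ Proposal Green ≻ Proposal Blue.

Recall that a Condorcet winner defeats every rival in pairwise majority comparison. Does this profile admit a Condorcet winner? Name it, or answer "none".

Proposal Red

Check each pair by majority over 19 ballots:
Proposal Green vs Proposal Red: Proposal Red, 16–3.
Proposal Green–Proposal Blue: Proposal Blue 10–9.
Proposal Green vs Plan C: Plan C, 11–8.
Proposal Red vs Proposal Blue: Proposal Red wins 16–3.
Proposal Red–Plan C: Proposal Red 13–6.
Proposal Blue vs Plan C: Plan C wins 12–7.
Proposal Red defeats every rival head-to-head and is the Condorcet winner.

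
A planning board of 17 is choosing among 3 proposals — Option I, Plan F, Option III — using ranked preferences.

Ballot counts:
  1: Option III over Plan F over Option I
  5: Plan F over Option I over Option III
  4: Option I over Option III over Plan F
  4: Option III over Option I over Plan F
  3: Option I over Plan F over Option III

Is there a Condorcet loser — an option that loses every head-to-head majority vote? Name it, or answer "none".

Pairwise majorities:
Option I vs Plan F: Option I wins 11–6.
Option I vs Option III: 5+4+3 = 12 for Option I, 5 for Option III — Option I by 12–5.
Plan F vs Option III: Plan F is ranked higher on 5+3 = 8 ballots, Option III on 9. Option III wins 9–8.
Only Plan F has no wins; Plan F is the Condorcet loser.

Plan F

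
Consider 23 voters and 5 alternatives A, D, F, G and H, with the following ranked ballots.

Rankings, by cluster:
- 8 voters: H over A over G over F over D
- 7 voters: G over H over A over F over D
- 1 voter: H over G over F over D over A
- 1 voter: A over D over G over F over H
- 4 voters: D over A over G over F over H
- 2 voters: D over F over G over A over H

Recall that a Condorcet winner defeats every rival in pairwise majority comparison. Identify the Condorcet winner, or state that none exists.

Check each pair by majority over 23 ballots:
A–D: A 16–7.
A vs F: A, 20–3.
A–G: A 13–10.
A–H: H 16–7.
D vs F: F, 16–7.
D–G: G 16–7.
D vs H: H, 16–7.
F–G: G 21–2.
F vs H: H wins 16–7.
G–H: G 14–9.
Each alternative drops at least one matchup (A loses to H; D loses to A; F loses to A; G loses to A; H loses to G); the cycle A → G → H → A rules out a Condorcet winner.

none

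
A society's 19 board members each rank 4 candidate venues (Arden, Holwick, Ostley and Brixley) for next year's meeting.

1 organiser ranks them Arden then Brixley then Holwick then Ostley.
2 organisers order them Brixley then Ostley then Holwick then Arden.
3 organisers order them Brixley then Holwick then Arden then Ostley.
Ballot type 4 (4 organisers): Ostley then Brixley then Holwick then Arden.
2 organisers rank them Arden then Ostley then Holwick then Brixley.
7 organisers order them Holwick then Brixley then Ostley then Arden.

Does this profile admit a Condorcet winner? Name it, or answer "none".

Head-to-head results (19 organisers):
Arden vs Holwick: Holwick, 16–3.
Arden vs Ostley: Ostley, 13–6.
Arden vs Brixley: Brixley wins 16–3.
Holwick vs Ostley: Holwick wins 11–8.
Holwick vs Brixley: Brixley, 10–9.
Ostley vs Brixley: Brixley wins 13–6.
Brixley wins every pairwise contest, so Brixley is the Condorcet winner.

Brixley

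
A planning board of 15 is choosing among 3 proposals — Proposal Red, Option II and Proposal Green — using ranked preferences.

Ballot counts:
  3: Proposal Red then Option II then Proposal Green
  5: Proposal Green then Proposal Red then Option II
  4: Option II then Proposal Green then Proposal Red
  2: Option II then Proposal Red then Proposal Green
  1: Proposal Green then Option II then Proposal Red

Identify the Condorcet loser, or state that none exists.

Head-to-head results (15 council members):
Proposal Red vs Option II: 3+5 = 8 for Proposal Red, 7 for Option II — Proposal Red by 8–7.
Proposal Red vs Proposal Green: Proposal Red is ranked higher on 3+2 = 5 ballots, Proposal Green on 10. Proposal Green wins 10–5.
Option II vs Proposal Green: Option II, 9–6.
Every option wins at least one matchup (Proposal Red beats Option II; Option II beats Proposal Green; Proposal Green beats Proposal Red), so there is no Condorcet loser.

none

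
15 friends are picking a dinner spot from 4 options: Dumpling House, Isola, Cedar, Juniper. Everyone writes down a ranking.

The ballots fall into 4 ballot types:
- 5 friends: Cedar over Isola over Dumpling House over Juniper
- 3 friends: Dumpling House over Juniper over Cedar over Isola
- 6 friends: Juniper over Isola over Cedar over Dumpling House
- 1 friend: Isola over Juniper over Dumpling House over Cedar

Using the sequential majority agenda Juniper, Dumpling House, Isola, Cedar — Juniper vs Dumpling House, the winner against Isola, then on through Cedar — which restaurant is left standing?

Cedar

Round 1: Juniper vs Dumpling House — 7–8, Dumpling House advances.
Round 2: Dumpling House vs Isola — 3–12, Isola advances.
Round 3: Isola vs Cedar — 7–8, Cedar advances.
The agenda winner is Cedar.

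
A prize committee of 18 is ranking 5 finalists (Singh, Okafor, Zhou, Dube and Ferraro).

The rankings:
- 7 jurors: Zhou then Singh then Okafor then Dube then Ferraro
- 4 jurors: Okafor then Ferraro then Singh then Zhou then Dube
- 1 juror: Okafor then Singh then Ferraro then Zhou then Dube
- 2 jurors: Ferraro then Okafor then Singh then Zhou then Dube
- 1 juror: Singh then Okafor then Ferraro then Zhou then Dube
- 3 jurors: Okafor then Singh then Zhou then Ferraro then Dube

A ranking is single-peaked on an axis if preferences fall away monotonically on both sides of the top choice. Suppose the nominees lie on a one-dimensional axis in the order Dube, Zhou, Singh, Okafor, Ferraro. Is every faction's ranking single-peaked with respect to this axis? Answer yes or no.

yes

Axis positions: Dube=1, Zhou=2, Singh=3, Okafor=4, Ferraro=5.
Faction 1 (peak Zhou at position 2): ranking walks positions 2-3-4-1-5, expanding outward from the peak — single-peaked.
Faction 2 (peak Okafor at position 4): ranking walks positions 4-5-3-2-1, expanding outward from the peak — single-peaked.
Faction 3 (peak Okafor at position 4): ranking walks positions 4-3-5-2-1, expanding outward from the peak — single-peaked.
Faction 4 (peak Ferraro at position 5): ranking walks positions 5-4-3-2-1, expanding outward from the peak — single-peaked.
Faction 5 (peak Singh at position 3): ranking walks positions 3-4-5-2-1, expanding outward from the peak — single-peaked.
Faction 6 (peak Okafor at position 4): ranking walks positions 4-3-2-5-1, expanding outward from the peak — single-peaked.
Every ranking is single-peaked on this axis.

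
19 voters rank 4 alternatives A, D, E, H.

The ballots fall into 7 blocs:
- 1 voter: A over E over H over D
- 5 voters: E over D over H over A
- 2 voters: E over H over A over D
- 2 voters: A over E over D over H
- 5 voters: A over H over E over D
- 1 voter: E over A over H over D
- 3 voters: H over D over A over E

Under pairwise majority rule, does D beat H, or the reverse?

Ballots ranking D above H: 5 + 2 = 7.
Ballots ranking H above D: 19 − 7 = 12.
H wins the head-to-head 12–7.

H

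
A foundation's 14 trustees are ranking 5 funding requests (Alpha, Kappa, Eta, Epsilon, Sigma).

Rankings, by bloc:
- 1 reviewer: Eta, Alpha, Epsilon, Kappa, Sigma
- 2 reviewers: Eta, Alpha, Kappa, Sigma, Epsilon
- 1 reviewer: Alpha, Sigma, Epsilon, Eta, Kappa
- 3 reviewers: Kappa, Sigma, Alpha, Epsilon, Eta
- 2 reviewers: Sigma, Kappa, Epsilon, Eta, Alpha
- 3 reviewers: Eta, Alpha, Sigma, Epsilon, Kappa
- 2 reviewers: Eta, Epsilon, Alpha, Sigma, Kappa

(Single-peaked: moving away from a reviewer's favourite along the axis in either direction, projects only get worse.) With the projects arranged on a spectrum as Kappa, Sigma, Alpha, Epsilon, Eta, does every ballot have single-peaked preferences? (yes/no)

no

Axis positions: Kappa=1, Sigma=2, Alpha=3, Epsilon=4, Eta=5.
Bloc 1: ranking walks positions 5-3-4-1-2; Alpha is ranked above Epsilon even though Epsilon lies between Alpha and the peak Eta on the axis — preferences dip and rise again. Not single-peaked.
Bloc 2: ranking walks positions 5-3-1-2-4; Alpha is ranked above Epsilon even though Epsilon lies between Alpha and the peak Eta on the axis — preferences dip and rise again. Not single-peaked.
Bloc 3 (peak Alpha at position 3): ranking walks positions 3-2-4-5-1, expanding outward from the peak — single-peaked.
Bloc 4 (peak Kappa at position 1): ranking walks positions 1-2-3-4-5, expanding outward from the peak — single-peaked.
Bloc 5: ranking walks positions 2-1-4-5-3; Epsilon is ranked above Alpha even though Alpha lies between Epsilon and the peak Sigma on the axis — preferences dip and rise again. Not single-peaked.
Bloc 6: ranking walks positions 5-3-2-4-1; Alpha is ranked above Epsilon even though Epsilon lies between Alpha and the peak Eta on the axis — preferences dip and rise again. Not single-peaked.
Bloc 7 (peak Eta at position 5): ranking walks positions 5-4-3-2-1, expanding outward from the peak — single-peaked.
Bloc 1 violates single-peakedness, so the profile is not single-peaked on this axis.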